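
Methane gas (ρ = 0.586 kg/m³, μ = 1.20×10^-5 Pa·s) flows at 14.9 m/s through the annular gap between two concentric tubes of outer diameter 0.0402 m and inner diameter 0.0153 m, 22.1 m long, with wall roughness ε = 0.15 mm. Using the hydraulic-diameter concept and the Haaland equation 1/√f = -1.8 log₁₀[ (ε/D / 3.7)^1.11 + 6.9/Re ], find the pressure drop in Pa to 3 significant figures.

Hydraulic diameter D_h = 4A/P = D_o - D_i = 0.0402 - 0.0153 = 0.0249 m.
Re = ρVD_h/μ = 0.586·14.9·0.0249/1.2e-05 = 1.812e+04.
ε/D_h = 0.00015/0.0249 = 0.00602; Haaland gives 1/√f = -1.8 log₁₀[0.000803+0.000381] = 5.268, so f = 0.03604.
ΔP = f(L/D_h)(ρV²/2) = 0.03604·22.1/0.0249·65.05 = 2081 Pa.

ΔP ≈ 2080 Pa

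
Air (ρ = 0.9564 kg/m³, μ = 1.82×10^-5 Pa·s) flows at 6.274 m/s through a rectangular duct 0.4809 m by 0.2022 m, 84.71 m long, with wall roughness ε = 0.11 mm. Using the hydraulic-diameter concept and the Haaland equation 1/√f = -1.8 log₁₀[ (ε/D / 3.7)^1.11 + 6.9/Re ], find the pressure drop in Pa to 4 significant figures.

Hydraulic diameter D_h = 4A/P = 4·(0.4809·0.2022)/(2·(0.4809+0.2022)) = 0.389/1.366 = 0.2847 m.
Re = ρVD_h/μ = 0.9564·6.274·0.2847/1.82e-05 = 9.386e+04.
ε/D_h = 0.00011/0.2847 = 0.000386; Haaland gives 1/√f = -1.8 log₁₀[3.81e-05+7.35e-05] = 7.114, so f = 0.01976.
ΔP = f(L/D_h)(ρV²/2) = 0.01976·84.71/0.2847·18.82 = 110.7 Pa.

ΔP ≈ 110.7 Pa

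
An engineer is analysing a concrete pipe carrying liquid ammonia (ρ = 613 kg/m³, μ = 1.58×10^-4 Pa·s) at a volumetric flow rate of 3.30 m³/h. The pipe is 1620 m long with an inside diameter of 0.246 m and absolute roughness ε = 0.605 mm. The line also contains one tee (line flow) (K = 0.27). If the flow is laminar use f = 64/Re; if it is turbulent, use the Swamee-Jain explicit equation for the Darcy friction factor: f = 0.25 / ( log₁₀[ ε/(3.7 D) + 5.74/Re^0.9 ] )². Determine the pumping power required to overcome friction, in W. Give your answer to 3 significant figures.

Q = 3.30 m³/h = 3.30/3600 = 0.0009167 m³/s.
Cross-sectional area A = πD²/4 = π(0.246)²/4 = 0.04753 m²; mean velocity V = Q/A = 0.0009167/0.04753 = 0.01929 m/s.
Reynolds number Re = ρVD/μ = 613 · 0.01929 · 0.246 / 0.000158 = 1.841e+04.
Re > 4000 → turbulent. Relative roughness ε/D = 0.000605/0.246 = 0.00246. Swamee-Jain: f = 0.25/(log₁₀[0.00246/3.7 + 5.74/1.841e+04^0.9])² = 0.25/(log₁₀[0.000665 + 0.000833])² = 0.25/(-2.825)² = 0.03133.
Total minor-loss coefficient ΣK = 1·0.27 = 0.27.
ΔP = [f·L/D + ΣK]·(ρV²/2) = [0.03133·1620/0.246 + 0.27]·(613·0.01929²/2) = [206.3 + 0.27]·0.114 = 23.55 Pa.
Pumping power P = QΔP = 0.0009167·23.55 = 0.02159 W = 0.0216 W.

P ≈ 0.0216 W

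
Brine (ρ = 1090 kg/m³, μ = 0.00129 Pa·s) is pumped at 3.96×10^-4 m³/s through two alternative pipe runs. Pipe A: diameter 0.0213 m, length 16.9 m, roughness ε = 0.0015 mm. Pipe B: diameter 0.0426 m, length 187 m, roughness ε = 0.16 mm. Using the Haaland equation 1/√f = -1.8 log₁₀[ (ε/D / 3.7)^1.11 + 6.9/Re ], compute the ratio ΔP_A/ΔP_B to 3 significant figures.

Pipe A: V = Q/A = 0.000396/0.0003563 = 1.111 m/s; Re = 2e+04; ε/D = 7.04e-05; Haaland → f = 0.02586; ΔP_A = f(L/D)(ρV²/2) = 1.381e+04 Pa.
Pipe B: V = Q/A = 0.000396/0.001425 = 0.2778 m/s; Re = 1e+04; ε/D = 0.00376; Haaland → f = 0.03587; ΔP_B = f(L/D)(ρV²/2) = 6624 Pa.
ΔP_A/ΔP_B = 1.381e+04/6624 = 2.08.

ΔP_A/ΔP_B ≈ 2.08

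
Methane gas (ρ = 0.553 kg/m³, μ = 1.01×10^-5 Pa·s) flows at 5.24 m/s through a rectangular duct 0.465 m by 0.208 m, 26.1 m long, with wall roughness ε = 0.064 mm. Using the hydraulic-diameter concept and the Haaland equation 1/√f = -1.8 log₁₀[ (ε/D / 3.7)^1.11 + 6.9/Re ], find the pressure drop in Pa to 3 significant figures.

ΔP ≈ 13.4 Pa

Hydraulic diameter D_h = 4A/P = 4·(0.465·0.208)/(2·(0.465+0.208)) = 0.3869/1.346 = 0.2874 m.
Re = ρVD_h/μ = 0.553·5.24·0.2874/1.01e-05 = 8.246e+04.
ε/D_h = 6.4e-05/0.2874 = 0.000223; Haaland gives 1/√f = -1.8 log₁₀[2.07e-05+8.37e-05] = 7.167, so f = 0.01947.
ΔP = f(L/D_h)(ρV²/2) = 0.01947·26.1/0.2874·7.592 = 13.42 Pa.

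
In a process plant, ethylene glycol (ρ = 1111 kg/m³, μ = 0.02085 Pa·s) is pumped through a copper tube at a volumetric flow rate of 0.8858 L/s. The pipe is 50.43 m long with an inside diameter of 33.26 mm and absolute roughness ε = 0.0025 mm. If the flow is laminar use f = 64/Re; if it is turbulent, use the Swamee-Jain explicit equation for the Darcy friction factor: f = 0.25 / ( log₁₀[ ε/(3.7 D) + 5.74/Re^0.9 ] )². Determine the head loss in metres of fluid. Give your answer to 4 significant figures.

h_f ≈ 2.845 m

Q = 0.8858 L/s = 0.8858/1000 = 0.0008858 m³/s.
Cross-sectional area A = πD²/4 = π(0.03326)²/4 = 0.0008688 m²; mean velocity V = Q/A = 0.0008858/0.0008688 = 1.02 m/s.
Reynolds number Re = ρVD/μ = 1111 · 1.02 · 0.03326 / 0.0209 = 1807.
Re < 2300 → laminar flow, so f = 64/Re = 64/1807 = 0.03542 (the turbulent correlation is not needed).
Darcy-Weisbach: ΔP = f(L/D)(ρV²/2) = 0.03542·(50.43/0.03326)·(1111·1.02²/2) = 0.03542·1516·577.4 = 3.101e+04 Pa.
Head loss h_f = ΔP/(ρg) = 3.101e+04/(1111·9.81) = 2.845 m.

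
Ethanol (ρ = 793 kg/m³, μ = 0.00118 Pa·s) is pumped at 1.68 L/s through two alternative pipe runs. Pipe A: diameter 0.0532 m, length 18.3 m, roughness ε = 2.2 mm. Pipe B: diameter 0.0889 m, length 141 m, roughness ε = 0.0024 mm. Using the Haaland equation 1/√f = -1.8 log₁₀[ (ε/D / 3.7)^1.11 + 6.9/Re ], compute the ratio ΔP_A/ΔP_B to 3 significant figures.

Pipe A: V = Q/A = 0.00168/0.002223 = 0.7558 m/s; Re = 2.702e+04; ε/D = 0.0414; Haaland → f = 0.06674; ΔP_A = f(L/D)(ρV²/2) = 5200 Pa.
Pipe B: V = Q/A = 0.00168/0.006207 = 0.2707 m/s; Re = 1.617e+04; ε/D = 2.7e-05; Haaland → f = 0.02721; ΔP_B = f(L/D)(ρV²/2) = 1254 Pa.
ΔP_A/ΔP_B = 5200/1254 = 4.15.

ΔP_A/ΔP_B ≈ 4.15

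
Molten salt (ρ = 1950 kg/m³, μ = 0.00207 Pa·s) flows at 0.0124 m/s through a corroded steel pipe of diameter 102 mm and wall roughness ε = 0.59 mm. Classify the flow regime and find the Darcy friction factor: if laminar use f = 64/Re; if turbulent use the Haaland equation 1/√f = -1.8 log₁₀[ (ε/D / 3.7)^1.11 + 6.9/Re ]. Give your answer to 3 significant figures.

Re = ρVD/μ = 1950·0.0124·0.102/0.00207 = 1191.
Re < 2300 → laminar, so f = 64/Re = 0.05371 (roughness is irrelevant in laminar flow).

f ≈ 0.0537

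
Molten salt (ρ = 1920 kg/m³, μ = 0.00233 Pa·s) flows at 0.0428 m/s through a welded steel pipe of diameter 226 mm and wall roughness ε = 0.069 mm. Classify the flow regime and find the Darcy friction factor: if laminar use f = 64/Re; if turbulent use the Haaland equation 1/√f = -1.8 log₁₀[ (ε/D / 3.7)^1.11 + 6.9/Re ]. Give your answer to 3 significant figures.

Re = ρVD/μ = 1920·0.0428·0.226/0.00233 = 7971.
Re > 4000 → turbulent. ε/D = 6.9e-05/0.226 = 0.000305; Haaland: 1/√f = -1.8 log₁₀[2.93e-05 + 0.000866] = 5.487, so f = 0.03322.

f ≈ 0.0332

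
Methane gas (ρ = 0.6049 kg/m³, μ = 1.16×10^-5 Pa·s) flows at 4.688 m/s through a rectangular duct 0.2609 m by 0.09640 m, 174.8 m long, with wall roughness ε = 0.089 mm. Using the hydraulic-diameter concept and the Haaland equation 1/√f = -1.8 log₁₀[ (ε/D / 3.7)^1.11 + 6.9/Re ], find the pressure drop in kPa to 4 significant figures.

ΔP ≈ 0.1993 kPa

Hydraulic diameter D_h = 4A/P = 4·(0.2609·0.0964)/(2·(0.2609+0.0964)) = 0.1006/0.7146 = 0.1408 m.
Re = ρVD_h/μ = 0.6049·4.688·0.1408/1.16e-05 = 3.442e+04.
ε/D_h = 8.9e-05/0.1408 = 0.000632; Haaland gives 1/√f = -1.8 log₁₀[6.58e-05+0.0002] = 6.434, so f = 0.02415.
ΔP = f(L/D_h)(ρV²/2) = 0.02415·174.8/0.1408·6.647 = 199.3 Pa.
ΔP = 0.1993 kPa.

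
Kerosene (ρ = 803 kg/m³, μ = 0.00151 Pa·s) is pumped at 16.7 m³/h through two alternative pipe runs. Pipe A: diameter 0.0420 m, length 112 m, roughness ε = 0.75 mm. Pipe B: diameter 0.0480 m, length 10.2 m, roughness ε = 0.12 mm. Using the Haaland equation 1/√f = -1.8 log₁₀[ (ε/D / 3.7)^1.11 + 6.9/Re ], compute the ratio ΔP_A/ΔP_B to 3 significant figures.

Pipe A: V = Q/A = 0.004639/0.001385 = 3.348 m/s; Re = 7.478e+04; ε/D = 0.0179; Haaland → f = 0.04722; ΔP_A = f(L/D)(ρV²/2) = 5.668e+05 Pa.
Pipe B: V = Q/A = 0.004639/0.00181 = 2.564 m/s; Re = 6.544e+04; ε/D = 0.0025; Haaland → f = 0.02687; ΔP_B = f(L/D)(ρV²/2) = 1.507e+04 Pa.
ΔP_A/ΔP_B = 5.668e+05/1.507e+04 = 37.6.

ΔP_A/ΔP_B ≈ 37.6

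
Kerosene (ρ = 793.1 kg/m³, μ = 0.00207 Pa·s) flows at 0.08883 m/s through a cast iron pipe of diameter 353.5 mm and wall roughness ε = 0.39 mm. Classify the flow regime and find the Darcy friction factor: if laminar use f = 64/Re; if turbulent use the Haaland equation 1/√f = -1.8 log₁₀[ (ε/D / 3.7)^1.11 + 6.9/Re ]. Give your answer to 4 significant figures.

Re = ρVD/μ = 793.1·0.08883·0.3535/0.00207 = 1.203e+04.
Re > 4000 → turbulent. ε/D = 0.00039/0.3535 = 0.0011; Haaland: 1/√f = -1.8 log₁₀[0.000122 + 0.000574] = 5.684, so f = 0.03095.

f ≈ 0.03095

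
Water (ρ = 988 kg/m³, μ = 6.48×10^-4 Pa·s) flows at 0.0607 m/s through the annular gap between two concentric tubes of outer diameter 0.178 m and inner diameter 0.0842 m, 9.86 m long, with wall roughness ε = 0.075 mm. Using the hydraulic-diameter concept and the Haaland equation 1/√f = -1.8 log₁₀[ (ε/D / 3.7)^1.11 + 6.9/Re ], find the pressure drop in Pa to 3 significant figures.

Hydraulic diameter D_h = 4A/P = D_o - D_i = 0.178 - 0.0842 = 0.0938 m.
Re = ρVD_h/μ = 988·0.0607·0.0938/0.000648 = 8681.
ε/D_h = 7.5e-05/0.0938 = 0.0008; Haaland gives 1/√f = -1.8 log₁₀[8.54e-05+0.000795] = 5.5, so f = 0.03306.
ΔP = f(L/D_h)(ρV²/2) = 0.03306·9.86/0.0938·1.82 = 6.326 Pa.

ΔP ≈ 6.33 Pa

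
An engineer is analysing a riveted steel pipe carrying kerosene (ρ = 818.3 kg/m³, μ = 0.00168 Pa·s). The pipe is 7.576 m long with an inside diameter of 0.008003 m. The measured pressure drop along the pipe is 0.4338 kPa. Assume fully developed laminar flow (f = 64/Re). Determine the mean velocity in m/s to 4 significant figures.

V ≈ 0.06822 m/s

For laminar flow, f = 64/Re with Re = ρVD/μ, so Darcy-Weisbach reduces to ΔP = 32μLV/D². Solving for V: V = ΔP·D²/(32μL) = 433.8·(0.008003)²/(32·0.00168·7.576) = 0.06822 m/s.
Check: Re = ρVD/μ = 818.3·0.06822·0.008003/0.00168 = 265.9 < 2300, so the laminar assumption holds.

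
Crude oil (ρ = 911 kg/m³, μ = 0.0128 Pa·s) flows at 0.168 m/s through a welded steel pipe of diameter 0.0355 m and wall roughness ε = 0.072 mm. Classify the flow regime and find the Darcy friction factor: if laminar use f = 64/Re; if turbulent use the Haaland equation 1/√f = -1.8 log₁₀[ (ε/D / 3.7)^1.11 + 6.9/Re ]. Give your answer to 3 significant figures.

f ≈ 0.151

Re = ρVD/μ = 911·0.168·0.0355/0.0128 = 424.5.
Re < 2300 → laminar, so f = 64/Re = 0.1508 (roughness is irrelevant in laminar flow).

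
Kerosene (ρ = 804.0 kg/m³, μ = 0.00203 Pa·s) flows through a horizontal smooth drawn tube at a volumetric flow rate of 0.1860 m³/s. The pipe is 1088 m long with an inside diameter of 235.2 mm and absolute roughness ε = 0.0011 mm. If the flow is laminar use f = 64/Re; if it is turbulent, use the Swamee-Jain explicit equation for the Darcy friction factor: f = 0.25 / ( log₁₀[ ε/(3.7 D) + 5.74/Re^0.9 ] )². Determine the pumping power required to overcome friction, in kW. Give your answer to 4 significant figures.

Cross-sectional area A = πD²/4 = π(0.2352)²/4 = 0.04345 m²; mean velocity V = Q/A = 0.186/0.04345 = 4.281 m/s.
Reynolds number Re = ρVD/μ = 804 · 4.281 · 0.2352 / 0.00203 = 3.988e+05.
Re > 4000 → turbulent. Relative roughness ε/D = 1.1e-06/0.2352 = 4.68e-06. Swamee-Jain: f = 0.25/(log₁₀[4.68e-06/3.7 + 5.74/3.988e+05^0.9])² = 0.25/(log₁₀[1.26e-06 + 5.23e-05])² = 0.25/(-4.271)² = 0.0137.
Darcy-Weisbach: ΔP = f(L/D)(ρV²/2) = 0.0137·(1088/0.2352)·(804·4.281²/2) = 0.0137·4626·7368 = 4.67e+05 Pa.
Pumping power P = QΔP = 0.186·4.67e+05 = 86862 W = 86.86 kW.

P ≈ 86.86 kW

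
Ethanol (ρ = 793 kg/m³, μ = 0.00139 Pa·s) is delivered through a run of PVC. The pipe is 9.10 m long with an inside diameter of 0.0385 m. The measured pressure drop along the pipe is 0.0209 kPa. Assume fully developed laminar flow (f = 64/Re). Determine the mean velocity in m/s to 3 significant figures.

For laminar flow, f = 64/Re with Re = ρVD/μ, so Darcy-Weisbach reduces to ΔP = 32μLV/D². Solving for V: V = ΔP·D²/(32μL) = 20.9·(0.0385)²/(32·0.00139·9.1) = 0.07654 m/s.
Check: Re = ρVD/μ = 793·0.07654·0.0385/0.00139 = 1681 < 2300, so the laminar assumption holds.

V ≈ 0.0765 m/s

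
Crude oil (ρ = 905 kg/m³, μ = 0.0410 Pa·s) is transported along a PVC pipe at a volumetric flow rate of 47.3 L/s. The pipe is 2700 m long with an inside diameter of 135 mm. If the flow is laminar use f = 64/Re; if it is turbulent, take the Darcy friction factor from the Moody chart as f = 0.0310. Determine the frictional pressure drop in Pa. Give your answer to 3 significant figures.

ΔP ≈ 3.06×10^6 Pa

Q = 47.3 L/s = 47.3/1000 = 0.0473 m³/s.
Cross-sectional area A = πD²/4 = π(0.135)²/4 = 0.01431 m²; mean velocity V = Q/A = 0.0473/0.01431 = 3.304 m/s.
Reynolds number Re = ρVD/μ = 905 · 3.304 · 0.135 / 0.041 = 9847.
Re > 4000 → turbulent; use the Moody-chart value f = 0.0310.
Darcy-Weisbach: ΔP = f(L/D)(ρV²/2) = 0.031·(2700/0.135)·(905·3.304²/2) = 0.031·2e+04·4941 = 3.063e+06 Pa.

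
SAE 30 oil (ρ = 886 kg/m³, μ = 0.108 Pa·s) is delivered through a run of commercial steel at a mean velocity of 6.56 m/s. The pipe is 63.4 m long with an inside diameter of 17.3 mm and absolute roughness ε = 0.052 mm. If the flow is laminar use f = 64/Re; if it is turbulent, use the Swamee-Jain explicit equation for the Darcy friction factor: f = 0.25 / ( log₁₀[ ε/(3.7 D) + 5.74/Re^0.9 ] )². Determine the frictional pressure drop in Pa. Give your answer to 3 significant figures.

ΔP ≈ 4.80×10^6 Pa

Reynolds number Re = ρVD/μ = 886 · 6.56 · 0.0173 / 0.108 = 931.
Re < 2300 → laminar flow, so f = 64/Re = 64/931 = 0.06874 (the turbulent correlation is not needed).
Darcy-Weisbach: ΔP = f(L/D)(ρV²/2) = 0.06874·(63.4/0.0173)·(886·6.56²/2) = 0.06874·3665·1.906e+04 = 4.803e+06 Pa.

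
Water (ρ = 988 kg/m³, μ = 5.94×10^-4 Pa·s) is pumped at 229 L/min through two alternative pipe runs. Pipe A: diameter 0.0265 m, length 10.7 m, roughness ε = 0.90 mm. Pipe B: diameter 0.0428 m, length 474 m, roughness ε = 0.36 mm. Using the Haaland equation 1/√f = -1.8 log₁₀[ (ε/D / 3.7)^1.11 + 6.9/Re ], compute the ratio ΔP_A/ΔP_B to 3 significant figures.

Pipe A: V = Q/A = 0.003817/0.0005515 = 6.92 m/s; Re = 3.05e+05; ε/D = 0.034; Haaland → f = 0.06045; ΔP_A = f(L/D)(ρV²/2) = 5.774e+05 Pa.
Pipe B: V = Q/A = 0.003817/0.001439 = 2.653 m/s; Re = 1.889e+05; ε/D = 0.00841; Haaland → f = 0.03618; ΔP_B = f(L/D)(ρV²/2) = 1.393e+06 Pa.
ΔP_A/ΔP_B = 5.774e+05/1.393e+06 = 0.415.

ΔP_A/ΔP_B ≈ 0.415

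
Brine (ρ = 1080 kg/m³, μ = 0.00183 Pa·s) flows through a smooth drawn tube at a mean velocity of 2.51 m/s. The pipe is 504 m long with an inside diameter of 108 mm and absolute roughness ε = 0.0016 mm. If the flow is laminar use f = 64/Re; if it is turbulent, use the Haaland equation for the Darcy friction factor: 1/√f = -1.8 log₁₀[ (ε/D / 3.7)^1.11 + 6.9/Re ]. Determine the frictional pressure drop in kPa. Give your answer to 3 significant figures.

ΔP ≈ 258 kPa

Reynolds number Re = ρVD/μ = 1080 · 2.51 · 0.108 / 0.00183 = 1.6e+05.
Re > 4000 → turbulent. Relative roughness ε/D = 1.6e-06/0.108 = 1.48e-05. Haaland: 1/√f = -1.8 log₁₀[(1.48e-05/3.7)^1.11 + 6.9/1.6e+05] = -1.8 log₁₀[1.02e-06 + 4.31e-05] = 7.839, so f = 0.01627.
Darcy-Weisbach: ΔP = f(L/D)(ρV²/2) = 0.01627·(504/0.108)·(1080·2.51²/2) = 0.01627·4667·3402 = 2.584e+05 Pa.
ΔP = 2.584e+05 Pa = 258 kPa.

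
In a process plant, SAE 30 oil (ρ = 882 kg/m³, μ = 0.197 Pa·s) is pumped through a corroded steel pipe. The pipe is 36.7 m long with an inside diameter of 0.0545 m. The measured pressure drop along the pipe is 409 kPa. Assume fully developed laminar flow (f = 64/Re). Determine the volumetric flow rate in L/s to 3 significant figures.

For laminar flow, f = 64/Re with Re = ρVD/μ, so Darcy-Weisbach reduces to ΔP = 32μLV/D². Solving for V: V = ΔP·D²/(32μL) = 4.09e+05·(0.0545)²/(32·0.197·36.7) = 5.251 m/s.
Check: Re = ρVD/μ = 882·5.251·0.0545/0.197 = 1281 < 2300, so the laminar assumption holds.
Q = V·A = 5.251·(π/4·0.0545²) = 0.01225 m³/s = 12.2 L/s.

Q ≈ 12.2 L/s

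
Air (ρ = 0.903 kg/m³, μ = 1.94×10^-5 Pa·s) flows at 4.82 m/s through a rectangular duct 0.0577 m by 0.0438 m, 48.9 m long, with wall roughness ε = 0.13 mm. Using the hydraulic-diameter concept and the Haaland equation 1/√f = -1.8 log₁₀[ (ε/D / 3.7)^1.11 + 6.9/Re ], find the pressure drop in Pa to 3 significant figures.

ΔP ≈ 346 Pa

Hydraulic diameter D_h = 4A/P = 4·(0.0577·0.0438)/(2·(0.0577+0.0438)) = 0.01011/0.203 = 0.0498 m.
Re = ρVD_h/μ = 0.903·4.82·0.0498/1.94e-05 = 1.117e+04.
ε/D_h = 0.00013/0.0498 = 0.00261; Haaland gives 1/√f = -1.8 log₁₀[0.000318+0.000618] = 5.452, so f = 0.03364.
ΔP = f(L/D_h)(ρV²/2) = 0.03364·48.9/0.0498·10.49 = 346.5 Pa.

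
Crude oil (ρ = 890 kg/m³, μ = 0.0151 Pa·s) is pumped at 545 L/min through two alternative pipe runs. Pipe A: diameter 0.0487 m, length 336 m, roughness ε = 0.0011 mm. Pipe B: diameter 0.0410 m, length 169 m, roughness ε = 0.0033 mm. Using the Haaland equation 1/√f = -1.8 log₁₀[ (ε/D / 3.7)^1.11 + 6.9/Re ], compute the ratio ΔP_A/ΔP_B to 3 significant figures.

ΔP_A/ΔP_B ≈ 0.876

Pipe A: V = Q/A = 0.009083/0.001863 = 4.876 m/s; Re = 1.4e+04; ε/D = 2.26e-05; Haaland → f = 0.02824; ΔP_A = f(L/D)(ρV²/2) = 2.062e+06 Pa.
Pipe B: V = Q/A = 0.009083/0.00132 = 6.88 m/s; Re = 1.663e+04; ε/D = 8.05e-05; Haaland → f = 0.0271; ΔP_B = f(L/D)(ρV²/2) = 2.353e+06 Pa.
ΔP_A/ΔP_B = 2.062e+06/2.353e+06 = 0.876.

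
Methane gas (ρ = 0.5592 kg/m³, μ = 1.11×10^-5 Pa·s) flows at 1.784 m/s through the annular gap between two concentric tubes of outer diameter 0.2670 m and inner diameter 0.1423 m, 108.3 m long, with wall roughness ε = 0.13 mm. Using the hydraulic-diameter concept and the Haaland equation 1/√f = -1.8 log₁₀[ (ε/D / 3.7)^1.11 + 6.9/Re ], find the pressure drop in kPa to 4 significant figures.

ΔP ≈ 0.02425 kPa

Hydraulic diameter D_h = 4A/P = D_o - D_i = 0.267 - 0.1423 = 0.1247 m.
Re = ρVD_h/μ = 0.5592·1.784·0.1247/1.11e-05 = 1.121e+04.
ε/D_h = 0.00013/0.1247 = 0.00104; Haaland gives 1/√f = -1.8 log₁₀[0.000115+0.000616] = 5.646, so f = 0.03137.
ΔP = f(L/D_h)(ρV²/2) = 0.03137·108.3/0.1247·0.8899 = 24.25 Pa.
ΔP = 0.02425 kPa.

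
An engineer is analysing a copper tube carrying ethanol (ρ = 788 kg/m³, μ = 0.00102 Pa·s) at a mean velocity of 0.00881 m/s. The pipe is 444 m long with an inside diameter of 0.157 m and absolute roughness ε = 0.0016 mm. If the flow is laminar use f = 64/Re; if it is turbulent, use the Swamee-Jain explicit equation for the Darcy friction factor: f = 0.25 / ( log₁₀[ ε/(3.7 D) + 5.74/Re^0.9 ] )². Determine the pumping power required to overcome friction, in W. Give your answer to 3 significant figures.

P ≈ 8.83×10^-4 W

Reynolds number Re = ρVD/μ = 788 · 0.00881 · 0.157 / 0.00102 = 1069.
Re < 2300 → laminar flow, so f = 64/Re = 64/1069 = 0.05989 (the turbulent correlation is not needed).
Darcy-Weisbach: ΔP = f(L/D)(ρV²/2) = 0.05989·(444/0.157)·(788·0.00881²/2) = 0.05989·2828·0.03058 = 5.18 Pa.
Q = V·A = 0.00881·0.01936 = 0.0001706 m³/s.
Pumping power P = QΔP = 0.0001706·5.18 = 8.834×10^-4 W = 8.83×10^-4 W.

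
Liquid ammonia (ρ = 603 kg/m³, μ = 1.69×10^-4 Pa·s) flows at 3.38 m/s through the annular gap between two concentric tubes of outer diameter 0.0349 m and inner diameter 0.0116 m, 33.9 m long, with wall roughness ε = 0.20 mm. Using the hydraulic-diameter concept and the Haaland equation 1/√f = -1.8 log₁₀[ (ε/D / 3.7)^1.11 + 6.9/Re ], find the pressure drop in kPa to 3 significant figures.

ΔP ≈ 182 kPa

Hydraulic diameter D_h = 4A/P = D_o - D_i = 0.0349 - 0.0116 = 0.0233 m.
Re = ρVD_h/μ = 603·3.38·0.0233/0.000169 = 2.81e+05.
ε/D_h = 0.0002/0.0233 = 0.00858; Haaland gives 1/√f = -1.8 log₁₀[0.00119+2.46e-05] = 5.248, so f = 0.03631.
ΔP = f(L/D_h)(ρV²/2) = 0.03631·33.9/0.0233·3444 = 1.82e+05 Pa.
ΔP = 182 kPa.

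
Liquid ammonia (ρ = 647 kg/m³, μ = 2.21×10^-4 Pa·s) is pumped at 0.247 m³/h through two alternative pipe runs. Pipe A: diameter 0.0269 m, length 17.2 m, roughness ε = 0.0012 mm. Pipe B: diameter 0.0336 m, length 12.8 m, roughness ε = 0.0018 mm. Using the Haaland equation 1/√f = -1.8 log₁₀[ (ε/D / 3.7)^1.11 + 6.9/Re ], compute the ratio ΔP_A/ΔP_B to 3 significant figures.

ΔP_A/ΔP_B ≈ 3.84

Pipe A: V = Q/A = 6.861e-05/0.0005683 = 0.1207 m/s; Re = 9507; ε/D = 4.46e-05; Haaland → f = 0.03136; ΔP_A = f(L/D)(ρV²/2) = 94.54 Pa.
Pipe B: V = Q/A = 6.861e-05/0.0008867 = 0.07738 m/s; Re = 7612; ε/D = 5.36e-05; Haaland → f = 0.03338; ΔP_B = f(L/D)(ρV²/2) = 24.63 Pa.
ΔP_A/ΔP_B = 94.54/24.63 = 3.84.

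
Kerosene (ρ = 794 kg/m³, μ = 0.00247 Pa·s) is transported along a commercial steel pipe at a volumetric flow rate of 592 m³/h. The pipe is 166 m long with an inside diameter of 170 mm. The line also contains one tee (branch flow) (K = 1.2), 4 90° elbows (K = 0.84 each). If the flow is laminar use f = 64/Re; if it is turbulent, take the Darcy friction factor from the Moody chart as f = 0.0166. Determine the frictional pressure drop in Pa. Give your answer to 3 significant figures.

Q = 592 m³/h = 592/3600 = 0.1644 m³/s.
Cross-sectional area A = πD²/4 = π(0.17)²/4 = 0.0227 m²; mean velocity V = Q/A = 0.1644/0.0227 = 7.245 m/s.
Reynolds number Re = ρVD/μ = 794 · 7.245 · 0.17 / 0.00247 = 3.959e+05.
Re > 4000 → turbulent; use the Moody-chart value f = 0.0166.
Total minor-loss coefficient ΣK = 1·1.2 + 4·0.84 = 4.56.
ΔP = [f·L/D + ΣK]·(ρV²/2) = [0.0166·166/0.17 + 4.56]·(794·7.245²/2) = [16.21 + 4.56]·2.084e+04 = 4.328e+05 Pa.

ΔP ≈ 433000 Pa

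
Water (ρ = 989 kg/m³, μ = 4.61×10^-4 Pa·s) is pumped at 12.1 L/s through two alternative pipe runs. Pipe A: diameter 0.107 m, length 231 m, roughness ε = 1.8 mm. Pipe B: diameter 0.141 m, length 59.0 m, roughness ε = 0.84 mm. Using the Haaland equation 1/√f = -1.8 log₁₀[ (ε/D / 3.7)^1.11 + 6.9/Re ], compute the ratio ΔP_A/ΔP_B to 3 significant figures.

ΔP_A/ΔP_B ≈ 22.0

Pipe A: V = Q/A = 0.0121/0.008992 = 1.346 m/s; Re = 3.089e+05; ε/D = 0.0168; Haaland → f = 0.04579; ΔP_A = f(L/D)(ρV²/2) = 8.852e+04 Pa.
Pipe B: V = Q/A = 0.0121/0.01561 = 0.7749 m/s; Re = 2.344e+05; ε/D = 0.00596; Haaland → f = 0.03244; ΔP_B = f(L/D)(ρV²/2) = 4031 Pa.
ΔP_A/ΔP_B = 8.852e+04/4031 = 22.0.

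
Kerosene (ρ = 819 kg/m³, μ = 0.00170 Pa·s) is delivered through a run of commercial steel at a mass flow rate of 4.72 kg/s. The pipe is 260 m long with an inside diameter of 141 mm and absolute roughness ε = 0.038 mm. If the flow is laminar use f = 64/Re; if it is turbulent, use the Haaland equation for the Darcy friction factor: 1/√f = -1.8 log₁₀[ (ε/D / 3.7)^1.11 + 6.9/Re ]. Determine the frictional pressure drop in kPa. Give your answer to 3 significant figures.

ΔP ≈ 2.56 kPa

A = πD²/4 = π(0.141)²/4 = 0.01561 m²; mean velocity V = ṁ/(ρA) = 4.72/(819 · 0.01561) = 0.3691 m/s.
Reynolds number Re = ρVD/μ = 819 · 0.3691 · 0.141 / 0.0017 = 2.507e+04.
Re > 4000 → turbulent. Relative roughness ε/D = 3.8e-05/0.141 = 0.00027. Haaland: 1/√f = -1.8 log₁₀[(0.00027/3.7)^1.11 + 6.9/2.507e+04] = -1.8 log₁₀[2.55e-05 + 0.000275] = 6.339, so f = 0.02488.
Darcy-Weisbach: ΔP = f(L/D)(ρV²/2) = 0.02488·(260/0.141)·(819·0.3691²/2) = 0.02488·1844·55.78 = 2560 Pa.
ΔP = 2560 Pa = 2.56 kPa.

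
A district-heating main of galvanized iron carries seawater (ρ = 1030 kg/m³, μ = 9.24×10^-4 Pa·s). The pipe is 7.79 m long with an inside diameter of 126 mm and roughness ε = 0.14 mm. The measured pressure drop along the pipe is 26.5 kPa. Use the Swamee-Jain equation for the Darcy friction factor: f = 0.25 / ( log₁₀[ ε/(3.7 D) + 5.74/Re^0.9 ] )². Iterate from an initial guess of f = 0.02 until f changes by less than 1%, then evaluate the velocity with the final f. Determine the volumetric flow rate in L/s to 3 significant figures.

Rearranging Darcy-Weisbach: V = √(2·ΔP·D/(f·L·ρ)). With ε/D = 0.00014/0.126 = 0.00111, iterate starting from f = 0.02:
  f = 0.02 → V = √(2·2.65e+04·0.126/(0.02·7.79·1030)) = 6.451 m/s; Re = ρVD/μ = 9.061e+05; f → 0.02055
  f = 0.02055 → V = 6.364 m/s; Re = 8.938e+05; f → 0.02056
Converged (Δf/f < 1%). With the final f = 0.02056: V = √(2·2.65e+04·0.126/(0.02056·7.79·1030)) = 6.363 m/s.
Q = V·A = 6.363·(π/4·0.126²) = 0.07934 m³/s = 79.3 L/s.

Q ≈ 79.3 L/s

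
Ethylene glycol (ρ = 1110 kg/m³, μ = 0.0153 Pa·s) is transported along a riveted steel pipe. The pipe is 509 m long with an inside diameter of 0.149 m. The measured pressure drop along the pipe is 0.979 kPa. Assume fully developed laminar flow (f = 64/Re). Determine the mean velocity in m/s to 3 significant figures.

V ≈ 0.0872 m/s

For laminar flow, f = 64/Re with Re = ρVD/μ, so Darcy-Weisbach reduces to ΔP = 32μLV/D². Solving for V: V = ΔP·D²/(32μL) = 979·(0.149)²/(32·0.0153·509) = 0.08722 m/s.
Check: Re = ρVD/μ = 1110·0.08722·0.149/0.0153 = 942.8 < 2300, so the laminar assumption holds.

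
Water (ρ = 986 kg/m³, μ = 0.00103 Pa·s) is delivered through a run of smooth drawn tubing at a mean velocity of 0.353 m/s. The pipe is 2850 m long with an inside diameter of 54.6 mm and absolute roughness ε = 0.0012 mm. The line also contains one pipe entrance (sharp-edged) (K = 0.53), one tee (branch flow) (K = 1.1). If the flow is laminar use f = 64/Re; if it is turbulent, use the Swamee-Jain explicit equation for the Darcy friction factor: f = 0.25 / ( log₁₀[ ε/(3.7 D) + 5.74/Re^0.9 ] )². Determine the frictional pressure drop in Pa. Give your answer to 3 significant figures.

ΔP ≈ 84700 Pa

Reynolds number Re = ρVD/μ = 986 · 0.353 · 0.0546 / 0.00103 = 1.845e+04.
Re > 4000 → turbulent. Relative roughness ε/D = 1.2e-06/0.0546 = 2.2e-05. Swamee-Jain: f = 0.25/(log₁₀[2.2e-05/3.7 + 5.74/1.845e+04^0.9])² = 0.25/(log₁₀[5.94e-06 + 0.000831])² = 0.25/(-3.077)² = 0.0264.
Total minor-loss coefficient ΣK = 1·0.53 + 1·1.1 = 1.63.
ΔP = [f·L/D + ΣK]·(ρV²/2) = [0.0264·2850/0.0546 + 1.63]·(986·0.353²/2) = [1378 + 1.63]·61.43 = 8.475e+04 Pa.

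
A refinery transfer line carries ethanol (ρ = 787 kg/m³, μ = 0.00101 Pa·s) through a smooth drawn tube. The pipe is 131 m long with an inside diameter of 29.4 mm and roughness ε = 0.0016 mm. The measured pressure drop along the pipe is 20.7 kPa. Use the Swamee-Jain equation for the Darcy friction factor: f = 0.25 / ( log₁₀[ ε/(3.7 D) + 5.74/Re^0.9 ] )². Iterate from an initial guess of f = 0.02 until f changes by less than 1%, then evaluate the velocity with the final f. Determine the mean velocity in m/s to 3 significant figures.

Rearranging Darcy-Weisbach: V = √(2·ΔP·D/(f·L·ρ)). With ε/D = 1.6e-06/0.0294 = 5.44e-05, iterate starting from f = 0.02:
  f = 0.02 → V = √(2·2.07e+04·0.0294/(0.02·131·787)) = 0.7683 m/s; Re = ρVD/μ = 1.76e+04; f → 0.02679
  f = 0.02679 → V = 0.6638 m/s; Re = 1.521e+04; f → 0.02781
  f = 0.02781 → V = 0.6516 m/s; Re = 1.493e+04; f → 0.02794
Converged (Δf/f < 1%). With the final f = 0.02794: V = √(2·2.07e+04·0.0294/(0.02794·131·787)) = 0.6501 m/s.

V ≈ 0.650 m/s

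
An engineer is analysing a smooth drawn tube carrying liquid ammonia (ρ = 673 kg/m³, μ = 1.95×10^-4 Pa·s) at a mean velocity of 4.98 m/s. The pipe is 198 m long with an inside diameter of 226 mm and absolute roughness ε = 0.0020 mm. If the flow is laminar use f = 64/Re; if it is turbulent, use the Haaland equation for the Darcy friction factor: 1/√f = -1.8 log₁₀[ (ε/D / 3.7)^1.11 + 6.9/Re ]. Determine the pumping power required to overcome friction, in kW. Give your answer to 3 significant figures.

P ≈ 14.2 kW

Reynolds number Re = ρVD/μ = 673 · 4.98 · 0.226 / 0.000195 = 3.884e+06.
Re > 4000 → turbulent. Relative roughness ε/D = 2e-06/0.226 = 8.85e-06. Haaland: 1/√f = -1.8 log₁₀[(8.85e-06/3.7)^1.11 + 6.9/3.884e+06] = -1.8 log₁₀[5.76e-07 + 1.78e-06] = 10.13, so f = 0.009742.
Darcy-Weisbach: ΔP = f(L/D)(ρV²/2) = 0.009742·(198/0.226)·(673·4.98²/2) = 0.009742·876.1·8345 = 7.123e+04 Pa.
Q = V·A = 4.98·0.04011 = 0.1998 m³/s.
Pumping power P = QΔP = 0.1998·7.123e+04 = 14230 W = 14.2 kW.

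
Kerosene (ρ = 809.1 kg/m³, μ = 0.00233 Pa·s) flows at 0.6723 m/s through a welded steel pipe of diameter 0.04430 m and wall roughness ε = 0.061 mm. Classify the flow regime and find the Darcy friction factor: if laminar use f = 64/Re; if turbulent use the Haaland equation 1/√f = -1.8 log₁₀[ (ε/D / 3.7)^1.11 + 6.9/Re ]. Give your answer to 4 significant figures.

Re = ρVD/μ = 809.1·0.6723·0.0443/0.00233 = 1.034e+04.
Re > 4000 → turbulent. ε/D = 6.1e-05/0.0443 = 0.00138; Haaland: 1/√f = -1.8 log₁₀[0.000156 + 0.000667] = 5.552, so f = 0.03244.

f ≈ 0.03244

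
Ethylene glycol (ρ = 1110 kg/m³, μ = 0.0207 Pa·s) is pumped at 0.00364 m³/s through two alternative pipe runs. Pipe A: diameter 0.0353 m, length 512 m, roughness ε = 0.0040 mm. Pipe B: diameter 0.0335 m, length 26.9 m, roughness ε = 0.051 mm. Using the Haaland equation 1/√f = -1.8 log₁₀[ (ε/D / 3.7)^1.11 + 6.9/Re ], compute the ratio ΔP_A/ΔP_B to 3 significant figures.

Pipe A: V = Q/A = 0.00364/0.0009787 = 3.719 m/s; Re = 7040; ε/D = 0.000113; Haaland → f = 0.03419; ΔP_A = f(L/D)(ρV²/2) = 3.808e+06 Pa.
Pipe B: V = Q/A = 0.00364/0.0008814 = 4.13 m/s; Re = 7419; ε/D = 0.00152; Haaland → f = 0.0353; ΔP_B = f(L/D)(ρV²/2) = 2.683e+05 Pa.
ΔP_A/ΔP_B = 3.808e+06/2.683e+05 = 14.2.

ΔP_A/ΔP_B ≈ 14.2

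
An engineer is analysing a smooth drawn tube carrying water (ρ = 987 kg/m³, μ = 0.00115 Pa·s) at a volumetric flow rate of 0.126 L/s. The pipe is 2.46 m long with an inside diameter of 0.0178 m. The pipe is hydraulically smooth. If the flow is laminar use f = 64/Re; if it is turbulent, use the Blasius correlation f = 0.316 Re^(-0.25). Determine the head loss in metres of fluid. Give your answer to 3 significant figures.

Q = 0.126 L/s = 0.126/1000 = 0.000126 m³/s.
Cross-sectional area A = πD²/4 = π(0.0178)²/4 = 0.0002488 m²; mean velocity V = Q/A = 0.000126/0.0002488 = 0.5063 m/s.
Reynolds number Re = ρVD/μ = 987 · 0.5063 · 0.0178 / 0.00115 = 7735.
Re > 4000 → turbulent. Smooth-pipe (Blasius): f = 0.316 Re^(-0.25) = 0.316/(7735)^0.25 = 0.0337.
Darcy-Weisbach: ΔP = f(L/D)(ρV²/2) = 0.0337·(2.46/0.0178)·(987·0.5063²/2) = 0.0337·138.2·126.5 = 589.2 Pa.
Head loss h_f = ΔP/(ρg) = 589.2/(987·9.81) = 0.0609 m.

h_f ≈ 0.0609 m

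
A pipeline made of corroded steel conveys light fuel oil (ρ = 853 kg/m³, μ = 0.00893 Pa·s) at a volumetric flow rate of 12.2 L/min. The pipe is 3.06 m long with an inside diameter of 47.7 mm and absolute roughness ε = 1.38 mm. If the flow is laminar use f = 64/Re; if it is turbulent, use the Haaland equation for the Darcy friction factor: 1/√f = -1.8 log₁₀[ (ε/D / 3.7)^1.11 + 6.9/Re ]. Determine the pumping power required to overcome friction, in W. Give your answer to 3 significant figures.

P ≈ 0.00889 W

Q = 12.2 L/min = 12.2/60000 = 0.0002033 m³/s.
Cross-sectional area A = πD²/4 = π(0.0477)²/4 = 0.001787 m²; mean velocity V = Q/A = 0.0002033/0.001787 = 0.1138 m/s.
Reynolds number Re = ρVD/μ = 853 · 0.1138 · 0.0477 / 0.00893 = 518.4.
Re < 2300 → laminar flow, so f = 64/Re = 64/518.4 = 0.1234 (the turbulent correlation is not needed).
Darcy-Weisbach: ΔP = f(L/D)(ρV²/2) = 0.1234·(3.06/0.0477)·(853·0.1138²/2) = 0.1234·64.15·5.522 = 43.73 Pa.
Pumping power P = QΔP = 0.0002033·43.73 = 0.008892 W = 0.00889 W.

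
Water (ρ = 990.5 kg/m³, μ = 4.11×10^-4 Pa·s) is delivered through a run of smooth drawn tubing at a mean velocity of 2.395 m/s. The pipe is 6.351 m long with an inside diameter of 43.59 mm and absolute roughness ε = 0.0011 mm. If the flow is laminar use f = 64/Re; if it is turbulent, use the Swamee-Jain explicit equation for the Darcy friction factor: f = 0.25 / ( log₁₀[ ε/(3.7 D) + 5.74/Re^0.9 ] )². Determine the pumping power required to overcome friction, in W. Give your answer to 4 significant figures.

P ≈ 22.37 W

Reynolds number Re = ρVD/μ = 990.5 · 2.395 · 0.04359 / 0.000411 = 2.516e+05.
Re > 4000 → turbulent. Relative roughness ε/D = 1.1e-06/0.04359 = 2.52e-05. Swamee-Jain: f = 0.25/(log₁₀[2.52e-05/3.7 + 5.74/2.516e+05^0.9])² = 0.25/(log₁₀[6.82e-06 + 7.91e-05])² = 0.25/(-4.066)² = 0.01512.
Darcy-Weisbach: ΔP = f(L/D)(ρV²/2) = 0.01512·(6.351/0.04359)·(990.5·2.395²/2) = 0.01512·145.7·2841 = 6259 Pa.
Q = V·A = 2.395·0.001492 = 0.003574 m³/s.
Pumping power P = QΔP = 0.003574·6259 = 22.372 W = 22.37 W.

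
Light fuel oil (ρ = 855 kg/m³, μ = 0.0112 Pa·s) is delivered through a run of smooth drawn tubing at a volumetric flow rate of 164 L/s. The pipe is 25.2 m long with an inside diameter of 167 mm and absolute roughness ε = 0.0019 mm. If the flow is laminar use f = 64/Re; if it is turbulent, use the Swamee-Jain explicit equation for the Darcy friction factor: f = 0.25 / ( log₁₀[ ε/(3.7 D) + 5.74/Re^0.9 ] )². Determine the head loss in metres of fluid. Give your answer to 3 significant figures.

Q = 164 L/s = 164/1000 = 0.164 m³/s.
Cross-sectional area A = πD²/4 = π(0.167)²/4 = 0.0219 m²; mean velocity V = Q/A = 0.164/0.0219 = 7.487 m/s.
Reynolds number Re = ρVD/μ = 855 · 7.487 · 0.167 / 0.0112 = 9.545e+04.
Re > 4000 → turbulent. Relative roughness ε/D = 1.9e-06/0.167 = 1.14e-05. Swamee-Jain: f = 0.25/(log₁₀[1.14e-05/3.7 + 5.74/9.545e+04^0.9])² = 0.25/(log₁₀[3.07e-06 + 0.000189])² = 0.25/(-3.716)² = 0.01811.
Darcy-Weisbach: ΔP = f(L/D)(ρV²/2) = 0.01811·(25.2/0.167)·(855·7.487²/2) = 0.01811·150.9·2.397e+04 = 6.547e+04 Pa.
Head loss h_f = ΔP/(ρg) = 6.547e+04/(855·9.81) = 7.81 m.

h_f ≈ 7.81 m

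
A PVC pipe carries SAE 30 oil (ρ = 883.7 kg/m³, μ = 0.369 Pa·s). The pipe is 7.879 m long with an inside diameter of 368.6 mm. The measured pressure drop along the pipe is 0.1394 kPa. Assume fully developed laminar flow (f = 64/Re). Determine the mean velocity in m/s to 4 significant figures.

For laminar flow, f = 64/Re with Re = ρVD/μ, so Darcy-Weisbach reduces to ΔP = 32μLV/D². Solving for V: V = ΔP·D²/(32μL) = 139.4·(0.3686)²/(32·0.369·7.879) = 0.2036 m/s.
Check: Re = ρVD/μ = 883.7·0.2036·0.3686/0.369 = 179.7 < 2300, so the laminar assumption holds.

V ≈ 0.2036 m/s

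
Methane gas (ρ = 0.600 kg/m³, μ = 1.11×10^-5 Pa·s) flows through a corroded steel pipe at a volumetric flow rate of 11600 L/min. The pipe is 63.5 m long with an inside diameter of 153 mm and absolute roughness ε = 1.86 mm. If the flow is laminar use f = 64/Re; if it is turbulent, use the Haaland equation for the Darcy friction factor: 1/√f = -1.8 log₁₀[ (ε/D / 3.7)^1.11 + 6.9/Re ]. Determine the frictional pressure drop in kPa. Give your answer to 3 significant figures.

ΔP ≈ 0.567 kPa

Q = 11600 L/min = 11600/60000 = 0.1933 m³/s.
Cross-sectional area A = πD²/4 = π(0.153)²/4 = 0.01839 m²; mean velocity V = Q/A = 0.1933/0.01839 = 10.52 m/s.
Reynolds number Re = ρVD/μ = 0.6 · 10.52 · 0.153 / 1.11e-05 = 8.697e+04.
Re > 4000 → turbulent. Relative roughness ε/D = 0.00186/0.153 = 0.0122. Haaland: 1/√f = -1.8 log₁₀[(0.0122/3.7)^1.11 + 6.9/8.697e+04] = -1.8 log₁₀[0.00175 + 7.93e-05] = 4.927, so f = 0.04119.
Darcy-Weisbach: ΔP = f(L/D)(ρV²/2) = 0.04119·(63.5/0.153)·(0.6·10.52²/2) = 0.04119·415·33.17 = 567.1 Pa.
ΔP = 567.1 Pa = 0.567 kPa.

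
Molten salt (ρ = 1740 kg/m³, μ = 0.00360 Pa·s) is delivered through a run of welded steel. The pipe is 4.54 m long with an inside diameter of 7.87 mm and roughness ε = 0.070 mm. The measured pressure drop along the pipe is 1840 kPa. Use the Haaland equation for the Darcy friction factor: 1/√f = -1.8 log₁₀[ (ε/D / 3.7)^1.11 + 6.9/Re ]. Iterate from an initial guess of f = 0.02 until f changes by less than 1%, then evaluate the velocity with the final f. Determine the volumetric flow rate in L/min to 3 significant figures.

Rearranging Darcy-Weisbach: V = √(2·ΔP·D/(f·L·ρ)). With ε/D = 7e-05/0.00787 = 0.00889, iterate starting from f = 0.02:
  f = 0.02 → V = √(2·1.84e+06·0.00787/(0.02·4.54·1740)) = 13.54 m/s; Re = ρVD/μ = 5.15e+04; f → 0.03767
  f = 0.03767 → V = 9.866 m/s; Re = 3.753e+04; f → 0.03808
  f = 0.03808 → V = 9.812 m/s; Re = 3.732e+04; f → 0.03809
Converged (Δf/f < 1%). With the final f = 0.03809: V = √(2·1.84e+06·0.00787/(0.03809·4.54·1740)) = 9.811 m/s.
Q = V·A = 9.811·(π/4·0.00787²) = 0.0004773 m³/s = 28.6 L/min.

Q ≈ 28.6 L/min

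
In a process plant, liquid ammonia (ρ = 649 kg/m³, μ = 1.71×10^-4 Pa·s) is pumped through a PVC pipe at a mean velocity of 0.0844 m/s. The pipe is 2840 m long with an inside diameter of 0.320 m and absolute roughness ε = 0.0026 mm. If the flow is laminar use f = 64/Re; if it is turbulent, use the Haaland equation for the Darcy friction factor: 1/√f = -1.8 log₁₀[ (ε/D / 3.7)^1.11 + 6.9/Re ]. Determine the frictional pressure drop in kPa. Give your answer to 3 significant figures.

ΔP ≈ 0.364 kPa

Reynolds number Re = ρVD/μ = 649 · 0.0844 · 0.32 / 0.000171 = 1.025e+05.
Re > 4000 → turbulent. Relative roughness ε/D = 2.6e-06/0.32 = 8.12e-06. Haaland: 1/√f = -1.8 log₁₀[(8.12e-06/3.7)^1.11 + 6.9/1.025e+05] = -1.8 log₁₀[5.24e-07 + 6.73e-05] = 7.503, so f = 0.01776.
Darcy-Weisbach: ΔP = f(L/D)(ρV²/2) = 0.01776·(2840/0.32)·(649·0.0844²/2) = 0.01776·8875·2.312 = 364.4 Pa.
ΔP = 364.4 Pa = 0.364 kPa.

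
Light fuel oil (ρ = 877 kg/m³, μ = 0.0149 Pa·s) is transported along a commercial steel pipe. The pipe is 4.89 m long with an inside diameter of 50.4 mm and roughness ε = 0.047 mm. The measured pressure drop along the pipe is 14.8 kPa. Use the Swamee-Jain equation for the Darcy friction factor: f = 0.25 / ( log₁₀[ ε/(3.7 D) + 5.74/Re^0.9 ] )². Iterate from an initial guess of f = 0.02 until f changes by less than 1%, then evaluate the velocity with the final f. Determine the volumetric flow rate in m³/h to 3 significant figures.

Q ≈ 23.4 m³/h

Rearranging Darcy-Weisbach: V = √(2·ΔP·D/(f·L·ρ)). With ε/D = 4.7e-05/0.0504 = 0.000933, iterate starting from f = 0.02:
  f = 0.02 → V = √(2·1.48e+04·0.0504/(0.02·4.89·877)) = 4.171 m/s; Re = ρVD/μ = 1.237e+04; f → 0.03098
  f = 0.03098 → V = 3.351 m/s; Re = 9941; f → 0.0326
  f = 0.0326 → V = 3.267 m/s; Re = 9690; f → 0.0328
Converged (Δf/f < 1%). With the final f = 0.0328: V = √(2·1.48e+04·0.0504/(0.0328·4.89·877)) = 3.256 m/s.
Q = V·A = 3.256·(π/4·0.0504²) = 0.006497 m³/s = 23.4 m³/h.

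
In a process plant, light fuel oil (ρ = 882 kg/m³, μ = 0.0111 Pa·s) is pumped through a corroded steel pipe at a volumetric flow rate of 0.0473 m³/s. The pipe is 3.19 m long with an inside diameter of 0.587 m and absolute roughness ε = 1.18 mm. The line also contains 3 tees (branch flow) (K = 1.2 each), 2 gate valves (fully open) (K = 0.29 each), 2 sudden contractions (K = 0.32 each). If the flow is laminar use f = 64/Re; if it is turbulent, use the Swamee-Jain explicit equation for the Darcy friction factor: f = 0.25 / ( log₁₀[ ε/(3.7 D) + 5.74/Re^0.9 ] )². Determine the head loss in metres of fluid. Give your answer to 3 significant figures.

Cross-sectional area A = πD²/4 = π(0.587)²/4 = 0.2706 m²; mean velocity V = Q/A = 0.0473/0.2706 = 0.1748 m/s.
Reynolds number Re = ρVD/μ = 882 · 0.1748 · 0.587 / 0.0111 = 8152.
Re > 4000 → turbulent. Relative roughness ε/D = 0.00118/0.587 = 0.00201. Swamee-Jain: f = 0.25/(log₁₀[0.00201/3.7 + 5.74/8152^0.9])² = 0.25/(log₁₀[0.000543 + 0.00173])² = 0.25/(-2.643)² = 0.03579.
Total minor-loss coefficient ΣK = 3·1.2 + 2·0.29 + 2·0.32 = 4.82.
ΔP = [f·L/D + ΣK]·(ρV²/2) = [0.03579·3.19/0.587 + 4.82]·(882·0.1748²/2) = [0.1945 + 4.82]·13.47 = 67.56 Pa.
Head loss h_f = ΔP/(ρg) = 67.56/(882·9.81) = 0.00781 m.

h_f ≈ 0.00781 m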